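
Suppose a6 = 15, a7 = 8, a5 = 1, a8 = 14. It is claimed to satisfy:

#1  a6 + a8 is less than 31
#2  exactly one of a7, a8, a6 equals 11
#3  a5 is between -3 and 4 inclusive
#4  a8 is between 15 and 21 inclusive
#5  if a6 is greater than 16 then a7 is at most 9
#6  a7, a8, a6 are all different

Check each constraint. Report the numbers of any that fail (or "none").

No — constraints 2 and 4 are not satisfied.

#1 a6 + a8 = 15 + 14 = 29; 29 < 31 — holds.
#2 a7=8, a8=14, a6=15; 0 of them equal 11, not exactly one — fails.
#3 a5 = 1 lies in [-3, 4] — holds.
#4 a8 = 14 is outside [15, 21] — fails.
#5 a6 = 15, not > 16; antecedent false, conditional vacuously true — holds.
#6 values 8, 14, 15 are pairwise distinct — holds.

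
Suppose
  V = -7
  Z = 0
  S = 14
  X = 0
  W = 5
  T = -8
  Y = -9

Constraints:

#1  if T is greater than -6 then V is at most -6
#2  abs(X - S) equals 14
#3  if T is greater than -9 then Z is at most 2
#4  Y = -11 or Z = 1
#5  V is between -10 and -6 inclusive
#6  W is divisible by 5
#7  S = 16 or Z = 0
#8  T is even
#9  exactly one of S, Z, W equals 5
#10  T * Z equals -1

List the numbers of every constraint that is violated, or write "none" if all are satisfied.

#1 T = -8, not > -6; antecedent false, conditional vacuously true  OK
#2 abs(0 - 14) = 14  OK
#3 T = -8 > -9, so we need Z ≤ 2; Z = 0 ≤ 2  OK
#4 Y = -9 ≠ -11 and Z = 0 ≠ 1; both disjuncts false  FAIL
#5 V = -7 lies in [-10, -6]  OK
#6 5 / 5 = 1, so 5 divides 5  OK
#7 S = 14 ≠ 16, but Z = 0 = 0 (second disjunct)  OK
#8 T = -8 is even  OK
#9 S=14, Z=0, W=5; 1 of them equals 5  OK
#10 T * Z = -8 * 0 = 0, not -1  FAIL

Constraints 4 and 10 are violated.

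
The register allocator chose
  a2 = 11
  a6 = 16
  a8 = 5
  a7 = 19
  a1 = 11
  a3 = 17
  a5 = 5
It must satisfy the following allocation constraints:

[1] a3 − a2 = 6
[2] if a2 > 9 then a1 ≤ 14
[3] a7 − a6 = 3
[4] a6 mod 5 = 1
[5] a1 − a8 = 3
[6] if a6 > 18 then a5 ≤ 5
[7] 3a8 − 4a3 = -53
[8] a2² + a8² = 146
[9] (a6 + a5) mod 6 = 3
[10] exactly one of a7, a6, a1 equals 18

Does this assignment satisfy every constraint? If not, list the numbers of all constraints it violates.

[1] a3 − a2 = 17 − 11 = 6  ✓
[2] a2 = 11 > 9, so we need a1 ≤ 14; a1 = 11 ≤ 14  ✓
[3] a7 − a6 = 19 − 16 = 3  ✓
[4] 16 mod 5 = 1  ✓
[5] a1 − a8 = 11 − 5 = 6, not 3  ✗
[6] a6 = 16, not > 18; antecedent false, conditional vacuously true  ✓
[7] 3a8 − 4a3 = 3(5) − 4(17) = -53  ✓
[8] a2² + a8² = 11² + 5² = 121 + 25 = 146  ✓
[9] a6 + a5 = 21; 21 mod 6 = 3  ✓
[10] a7=19, a6=16, a1=11; 0 of them equal 18, not exactly one  ✗

No — constraints 5 and 10 are not satisfied.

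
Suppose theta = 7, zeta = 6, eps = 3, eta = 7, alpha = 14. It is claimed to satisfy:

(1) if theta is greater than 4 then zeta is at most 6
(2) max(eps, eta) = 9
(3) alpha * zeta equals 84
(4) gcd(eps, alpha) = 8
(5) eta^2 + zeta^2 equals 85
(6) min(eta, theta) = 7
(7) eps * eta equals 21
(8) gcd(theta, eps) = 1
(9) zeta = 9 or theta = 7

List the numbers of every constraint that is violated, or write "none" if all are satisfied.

Constraints 2, 4 are violated.

(1) theta = 7 > 4, so we need zeta ≤ 6; zeta = 6 ≤ 6  true
(2) max(3, 7) = 7, not 9  false
(3) alpha * zeta = 14 * 6 = 84  true
(4) gcd(3, 14) = 1, not 8  false
(5) eta^2 + zeta^2 = 7^2 + 6^2 = 49 + 36 = 85  true
(6) min(7, 7) = 7  true
(7) eps * eta = 3 * 7 = 21  true
(8) gcd(7, 3) = 1  true
(9) zeta = 6 ≠ 9, but theta = 7 = 7 (second disjunct)  true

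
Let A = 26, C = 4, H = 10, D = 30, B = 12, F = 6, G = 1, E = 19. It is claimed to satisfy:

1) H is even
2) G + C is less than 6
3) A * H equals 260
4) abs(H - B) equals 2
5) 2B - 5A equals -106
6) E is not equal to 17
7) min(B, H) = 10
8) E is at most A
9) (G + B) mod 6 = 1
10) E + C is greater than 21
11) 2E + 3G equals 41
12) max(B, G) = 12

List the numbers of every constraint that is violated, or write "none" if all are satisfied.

1) H = 10 is even  ✓
2) G + C = 1 + 4 = 5; 5 < 6  ✓
3) A * H = 26 * 10 = 260  ✓
4) abs(10 - 12) = 2  ✓
5) 2B - 5A = 2(12) - 5(26) = -106  ✓
6) E = 19, and 19 ≠ 17  ✓
7) min(12, 10) = 10  ✓
8) E = 19, A = 26; 19 ≤ 26  ✓
9) G + B = 13; 13 mod 6 = 1  ✓
10) E + C = 19 + 4 = 23; 23 > 21  ✓
11) 2E + 3G = 2(19) + 3(1) = 41  ✓
12) max(12, 1) = 12  ✓

All constraints are satisfied.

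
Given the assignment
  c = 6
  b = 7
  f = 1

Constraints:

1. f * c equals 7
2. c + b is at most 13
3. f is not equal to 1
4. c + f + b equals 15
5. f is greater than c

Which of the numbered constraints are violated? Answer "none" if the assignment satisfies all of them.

1. f * c = 1 * 6 = 6, not 7 — does not hold.
2. c + b = 6 + 7 = 13; 13 ≤ 13 — holds.
3. f = 1, but 1 is required to differ — does not hold.
4. c + f + b = 6 + 1 + 7 = 14, not 15 — does not hold.
5. f = 1, c = 6; 1 ≤ 6 (want >) — does not hold.

Constraints 1, 3, 4, and 5 are violated.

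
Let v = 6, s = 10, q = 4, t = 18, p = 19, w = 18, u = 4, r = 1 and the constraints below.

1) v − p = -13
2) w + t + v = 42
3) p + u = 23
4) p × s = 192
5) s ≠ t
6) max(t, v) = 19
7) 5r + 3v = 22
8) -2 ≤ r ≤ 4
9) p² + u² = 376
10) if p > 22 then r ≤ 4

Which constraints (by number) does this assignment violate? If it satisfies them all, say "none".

Constraints 4, 6, 7, and 9 do not hold.

1) v − p = 6 − 19 = -13 — holds.
2) w + t + v = 18 + 18 + 6 = 42 — holds.
3) p + u = 19 + 4 = 23 — holds.
4) p × s = 19 × 10 = 190, not 192 — does not hold.
5) s = 10, t = 18; distinct — holds.
6) max(18, 6) = 18, not 19 — does not hold.
7) 5r + 3v = 5(1) + 3(6) = 23, not 22 — does not hold.
8) r = 1 lies in [-2, 4] — holds.
9) p² + u² = 19² + 4² = 361 + 16 = 377, not 376 — does not hold.
10) p = 19, not > 22; antecedent false, conditional vacuously true — holds.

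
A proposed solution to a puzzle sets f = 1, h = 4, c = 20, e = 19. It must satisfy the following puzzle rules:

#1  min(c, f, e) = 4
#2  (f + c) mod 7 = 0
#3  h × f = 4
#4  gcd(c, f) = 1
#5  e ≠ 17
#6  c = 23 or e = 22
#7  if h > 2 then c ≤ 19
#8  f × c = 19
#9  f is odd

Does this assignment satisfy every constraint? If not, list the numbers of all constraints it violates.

#1 min(20, 1, 19) = 1, not 4  ✗
#2 f + c = 21; 21 mod 7 = 0  ✓
#3 h × f = 4 × 1 = 4  ✓
#4 gcd(20, 1) = 1  ✓
#5 e = 19, and 19 ≠ 17  ✓
#6 c = 20 ≠ 23 and e = 19 ≠ 22; both disjuncts false  ✗
#7 h = 4 > 2, so we need c ≤ 19; but c = 20 > 19  ✗
#8 f × c = 1 × 20 = 20, not 19  ✗
#9 f = 1 is odd  ✓

The assignment fails constraints 1, 6, 7, 8.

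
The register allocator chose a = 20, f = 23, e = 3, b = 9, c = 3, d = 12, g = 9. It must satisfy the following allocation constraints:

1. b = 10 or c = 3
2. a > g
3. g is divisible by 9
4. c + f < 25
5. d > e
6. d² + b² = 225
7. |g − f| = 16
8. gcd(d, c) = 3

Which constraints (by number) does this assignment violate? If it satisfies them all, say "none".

No — constraints 4 and 7 are not satisfied.

1. b = 9 ≠ 10, but c = 3 = 3 (second disjunct) — holds.
2. a = 20, g = 9; 20 > 9 — holds.
3. 9 / 9 = 1, so 9 divides 9 — holds.
4. c + f = 3 + 23 = 26; 26 ≥ 25, bound 25 not met — does not hold.
5. d = 12, e = 3; 12 > 3 — holds.
6. d² + b² = 12² + 9² = 144 + 81 = 225 — holds.
7. |9 − 23| = 14, not 16 — does not hold.
8. gcd(12, 3) = 3 — holds.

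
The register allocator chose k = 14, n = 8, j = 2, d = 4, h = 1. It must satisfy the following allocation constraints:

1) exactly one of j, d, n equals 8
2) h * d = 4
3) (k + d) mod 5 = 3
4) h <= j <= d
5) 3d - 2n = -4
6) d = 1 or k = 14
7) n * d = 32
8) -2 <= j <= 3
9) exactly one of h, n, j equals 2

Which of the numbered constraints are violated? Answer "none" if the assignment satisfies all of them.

None — every constraint holds.

1) j=2, d=4, n=8; 1 of them equals 8  yes
2) h * d = 1 * 4 = 4  yes
3) k + d = 18; 18 mod 5 = 3  yes
4) values 1 <= 2 <= 4  yes
5) 3d - 2n = 3(4) - 2(8) = -4  yes
6) d = 4 ≠ 1, but k = 14 = 14 (second disjunct)  yes
7) n * d = 8 * 4 = 32  yes
8) j = 2 lies in [-2, 3]  yes
9) h=1, n=8, j=2; 1 of them equals 2  yes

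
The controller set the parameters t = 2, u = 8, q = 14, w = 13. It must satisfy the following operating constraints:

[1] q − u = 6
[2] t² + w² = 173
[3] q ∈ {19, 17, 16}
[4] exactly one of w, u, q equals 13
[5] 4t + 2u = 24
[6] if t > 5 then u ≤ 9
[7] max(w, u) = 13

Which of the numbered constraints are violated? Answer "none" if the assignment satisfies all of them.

[1] q − u = 14 − 8 = 6  holds
[2] t² + w² = 2² + 13² = 4 + 169 = 173  holds
[3] q = 14 is not in {19, 17, 16}  fails
[4] w=13, u=8, q=14; 1 of them equals 13  holds
[5] 4t + 2u = 4(2) + 2(8) = 24  holds
[6] t = 2, not > 5; antecedent false, conditional vacuously true  holds
[7] max(13, 8) = 13  holds

Violated: 3.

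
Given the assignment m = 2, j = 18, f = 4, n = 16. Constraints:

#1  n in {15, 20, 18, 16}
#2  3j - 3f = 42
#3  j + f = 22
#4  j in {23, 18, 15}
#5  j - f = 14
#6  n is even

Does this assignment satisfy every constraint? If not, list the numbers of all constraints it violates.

All constraints are satisfied.

#1 n = 16 is in {15, 20, 18, 16}  yes
#2 3j - 3f = 3(18) - 3(4) = 42  yes
#3 j + f = 18 + 4 = 22  yes
#4 j = 18 is in {23, 18, 15}  yes
#5 j - f = 18 - 4 = 14  yes
#6 n = 16 is even  yes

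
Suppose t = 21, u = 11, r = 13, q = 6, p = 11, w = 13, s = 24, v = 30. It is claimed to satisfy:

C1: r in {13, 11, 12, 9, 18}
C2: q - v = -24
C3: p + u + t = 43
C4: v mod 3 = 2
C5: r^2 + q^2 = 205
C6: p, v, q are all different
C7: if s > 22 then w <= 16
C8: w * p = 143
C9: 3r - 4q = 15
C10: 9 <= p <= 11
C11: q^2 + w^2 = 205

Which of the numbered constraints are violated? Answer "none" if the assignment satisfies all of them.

Constraint 4 is violated.

C1: r = 13 is in {13, 11, 12, 9, 18} — satisfied.
C2: q - v = 6 - 30 = -24 — satisfied.
C3: p + u + t = 11 + 11 + 21 = 43 — satisfied.
C4: 30 mod 3 = 0, not 2 — violated.
C5: r^2 + q^2 = 13^2 + 6^2 = 169 + 36 = 205 — satisfied.
C6: values 11, 30, 6 are pairwise distinct — satisfied.
C7: s = 24 > 22, so we need w ≤ 16; w = 13 ≤ 16 — satisfied.
C8: w * p = 13 * 11 = 143 — satisfied.
C9: 3r - 4q = 3(13) - 4(6) = 15 — satisfied.
C10: p = 11 lies in [9, 11] — satisfied.
C11: q^2 + w^2 = 6^2 + 13^2 = 36 + 169 = 205 — satisfied.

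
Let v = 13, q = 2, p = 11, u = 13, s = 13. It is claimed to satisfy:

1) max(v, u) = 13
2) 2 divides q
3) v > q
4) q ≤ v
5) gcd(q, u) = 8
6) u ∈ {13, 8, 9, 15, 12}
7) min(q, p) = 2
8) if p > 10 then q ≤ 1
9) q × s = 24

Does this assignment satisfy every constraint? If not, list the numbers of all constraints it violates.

1) max(13, 13) = 13  ✓
2) 2 / 2 = 1, so 2 divides 2  ✓
3) v = 13, q = 2; 13 > 2  ✓
4) q = 2, v = 13; 2 ≤ 13  ✓
5) gcd(2, 13) = 1, not 8  ✗
6) u = 13 is in {13, 8, 9, 15, 12}  ✓
7) min(2, 11) = 2  ✓
8) p = 11 > 10, so we need q ≤ 1; but q = 2 > 1  ✗
9) q × s = 2 × 13 = 26, not 24  ✗

The assignment fails constraints 5, 8, and 9.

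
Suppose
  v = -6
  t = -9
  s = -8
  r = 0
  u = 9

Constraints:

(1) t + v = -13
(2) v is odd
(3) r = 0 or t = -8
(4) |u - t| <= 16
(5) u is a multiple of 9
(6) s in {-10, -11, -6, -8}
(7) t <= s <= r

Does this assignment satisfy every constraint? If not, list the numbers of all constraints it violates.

(1) t + v = -9 + (-6) = -15, not -13 — fails.
(2) v = -6 is even — fails.
(3) r = 0 = 0 (first disjunct) — holds.
(4) |9 - (-9)| = 18; 18 > 16, exceeds bound 16 — fails.
(5) 9 / 9 = 1, so 9 divides 9 — holds.
(6) s = -8 is in {-10, -11, -6, -8} — holds.
(7) values -9 <= -8 <= 0 — holds.

The assignment fails constraints 1, 2, and 4.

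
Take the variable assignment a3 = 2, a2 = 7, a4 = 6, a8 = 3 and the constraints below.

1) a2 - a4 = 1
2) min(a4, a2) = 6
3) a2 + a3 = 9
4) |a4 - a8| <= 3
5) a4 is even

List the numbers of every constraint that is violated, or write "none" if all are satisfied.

All constraints are satisfied.

1) a2 - a4 = 7 - 6 = 1  true
2) min(6, 7) = 6  true
3) a2 + a3 = 7 + 2 = 9  true
4) |6 - 3| = 3; 3 ≤ 3  true
5) a4 = 6 is even  true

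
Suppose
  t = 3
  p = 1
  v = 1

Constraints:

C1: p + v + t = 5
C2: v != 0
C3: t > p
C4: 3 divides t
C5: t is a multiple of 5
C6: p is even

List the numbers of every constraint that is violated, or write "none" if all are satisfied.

No — constraints 5 and 6 are not satisfied.

C1: p + v + t = 1 + 1 + 3 = 5 — satisfied.
C2: v = 1, and 1 ≠ 0 — satisfied.
C3: t = 3, p = 1; 3 > 1 — satisfied.
C4: 3 / 3 = 1, so 3 divides 3 — satisfied.
C5: 3 = 5*0 + 3, so 5 does not divide 3 — violated.
C6: p = 1 is odd — violated.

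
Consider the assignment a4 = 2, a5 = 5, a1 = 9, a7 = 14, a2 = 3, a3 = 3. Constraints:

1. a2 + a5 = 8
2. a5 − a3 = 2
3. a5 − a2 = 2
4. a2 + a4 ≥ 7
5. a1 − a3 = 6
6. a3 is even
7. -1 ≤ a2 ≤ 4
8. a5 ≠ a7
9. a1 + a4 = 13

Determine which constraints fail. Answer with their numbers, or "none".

No — constraints 4, 6, and 9 are not satisfied.

1. a2 + a5 = 3 + 5 = 8  true
2. a5 − a3 = 5 − 3 = 2  true
3. a5 − a2 = 5 − 3 = 2  true
4. a2 + a4 = 3 + 2 = 5; 5 < 7, bound 7 not met  false
5. a1 − a3 = 9 − 3 = 6  true
6. a3 = 3 is odd  false
7. a2 = 3 lies in [-1, 4]  true
8. a5 = 5, a7 = 14; distinct  true
9. a1 + a4 = 9 + 2 = 11, not 13  false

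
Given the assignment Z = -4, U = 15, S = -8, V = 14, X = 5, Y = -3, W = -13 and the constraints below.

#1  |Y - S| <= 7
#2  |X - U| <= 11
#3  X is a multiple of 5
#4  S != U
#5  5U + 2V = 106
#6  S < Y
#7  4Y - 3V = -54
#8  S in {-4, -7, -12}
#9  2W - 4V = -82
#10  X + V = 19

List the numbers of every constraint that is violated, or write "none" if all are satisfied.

#1 |-3 - (-8)| = 5; 5 ≤ 7  holds
#2 |5 - 15| = 10; 10 ≤ 11  holds
#3 5 / 5 = 1, so 5 divides 5  holds
#4 S = -8, U = 15; distinct  holds
#5 5U + 2V = 5(15) + 2(14) = 103, not 106  fails
#6 S = -8, Y = -3; -8 < -3  holds
#7 4Y - 3V = 4(-3) - 3(14) = -54  holds
#8 S = -8 is not in {-4, -7, -12}  fails
#9 2W - 4V = 2(-13) - 4(14) = -82  holds
#10 X + V = 5 + 14 = 19  holds

Constraints 5 and 8 do not hold.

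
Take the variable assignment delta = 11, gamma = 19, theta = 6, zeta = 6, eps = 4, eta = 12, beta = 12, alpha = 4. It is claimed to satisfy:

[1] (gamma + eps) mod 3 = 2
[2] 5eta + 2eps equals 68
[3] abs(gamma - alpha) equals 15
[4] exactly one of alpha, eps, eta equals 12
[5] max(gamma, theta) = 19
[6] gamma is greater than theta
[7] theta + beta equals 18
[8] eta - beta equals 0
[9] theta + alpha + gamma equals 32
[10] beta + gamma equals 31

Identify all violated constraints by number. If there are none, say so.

[1] gamma + eps = 23; 23 mod 3 = 2  holds
[2] 5eta + 2eps = 5(12) + 2(4) = 68  holds
[3] abs(19 - 4) = 15  holds
[4] alpha=4, eps=4, eta=12; 1 of them equals 12  holds
[5] max(19, 6) = 19  holds
[6] gamma = 19, theta = 6; 19 > 6  holds
[7] theta + beta = 6 + 12 = 18  holds
[8] eta - beta = 12 - 12 = 0  holds
[9] theta + alpha + gamma = 6 + 4 + 19 = 29, not 32  fails
[10] beta + gamma = 12 + 19 = 31  holds

Violated: 9.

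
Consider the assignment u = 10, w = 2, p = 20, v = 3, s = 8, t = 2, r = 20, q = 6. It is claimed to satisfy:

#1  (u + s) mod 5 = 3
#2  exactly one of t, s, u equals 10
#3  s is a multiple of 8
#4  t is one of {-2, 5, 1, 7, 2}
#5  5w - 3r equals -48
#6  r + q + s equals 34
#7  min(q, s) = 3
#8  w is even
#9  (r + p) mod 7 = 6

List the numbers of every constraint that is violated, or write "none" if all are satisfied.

Constraints 5, 7, and 9 are violated.

#1 u + s = 18; 18 mod 5 = 3  holds
#2 t=2, s=8, u=10; 1 of them equals 10  holds
#3 8 / 8 = 1, so 8 divides 8  holds
#4 t = 2 is in {-2, 5, 1, 7, 2}  holds
#5 5w - 3r = 5(2) - 3(20) = -50, not -48  fails
#6 r + q + s = 20 + 6 + 8 = 34  holds
#7 min(6, 8) = 6, not 3  fails
#8 w = 2 is even  holds
#9 r + p = 40; 40 mod 7 = 5, not 6  fails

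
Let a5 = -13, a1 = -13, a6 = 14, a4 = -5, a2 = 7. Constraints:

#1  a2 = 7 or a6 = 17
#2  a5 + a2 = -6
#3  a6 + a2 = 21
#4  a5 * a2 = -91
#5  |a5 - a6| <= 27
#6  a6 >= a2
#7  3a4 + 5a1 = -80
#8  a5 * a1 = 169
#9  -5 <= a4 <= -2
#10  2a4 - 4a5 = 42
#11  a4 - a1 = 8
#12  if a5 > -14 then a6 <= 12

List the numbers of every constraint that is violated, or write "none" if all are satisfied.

Constraint 12 does not hold.

#1 a2 = 7 = 7 (first disjunct)  ✓
#2 a5 + a2 = -13 + 7 = -6  ✓
#3 a6 + a2 = 14 + 7 = 21  ✓
#4 a5 * a2 = -13 * 7 = -91  ✓
#5 |-13 - 14| = 27; 27 ≤ 27  ✓
#6 a6 = 14, a2 = 7; 14 ≥ 7  ✓
#7 3a4 + 5a1 = 3(-5) + 5(-13) = -80  ✓
#8 a5 * a1 = -13 * (-13) = 169  ✓
#9 a4 = -5 lies in [-5, -2]  ✓
#10 2a4 - 4a5 = 2(-5) - 4(-13) = 42  ✓
#11 a4 - a1 = -5 - (-13) = 8  ✓
#12 a5 = -13 > -14, so we need a6 ≤ 12; but a6 = 14 > 12  ✗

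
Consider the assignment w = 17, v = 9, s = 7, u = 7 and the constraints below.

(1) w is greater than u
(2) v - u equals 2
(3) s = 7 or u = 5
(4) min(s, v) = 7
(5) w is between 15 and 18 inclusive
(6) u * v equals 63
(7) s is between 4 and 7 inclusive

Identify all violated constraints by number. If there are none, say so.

(1) w = 17, u = 7; 17 > 7 — satisfied.
(2) v - u = 9 - 7 = 2 — satisfied.
(3) s = 7 = 7 (first disjunct) — satisfied.
(4) min(7, 9) = 7 — satisfied.
(5) w = 17 lies in [15, 18] — satisfied.
(6) u * v = 7 * 9 = 63 — satisfied.
(7) s = 7 lies in [4, 7] — satisfied.

Yes — all constraints hold.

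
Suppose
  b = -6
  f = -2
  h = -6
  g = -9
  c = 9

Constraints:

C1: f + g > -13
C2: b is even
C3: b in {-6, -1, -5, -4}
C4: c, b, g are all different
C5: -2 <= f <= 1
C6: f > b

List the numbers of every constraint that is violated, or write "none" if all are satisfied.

None — every constraint holds.

C1: f + g = -2 + (-9) = -11; -11 > -13 — holds.
C2: b = -6 is even — holds.
C3: b = -6 is in {-6, -1, -5, -4} — holds.
C4: values 9, -6, -9 are pairwise distinct — holds.
C5: f = -2 lies in [-2, 1] — holds.
C6: f = -2, b = -6; -2 > -6 — holds.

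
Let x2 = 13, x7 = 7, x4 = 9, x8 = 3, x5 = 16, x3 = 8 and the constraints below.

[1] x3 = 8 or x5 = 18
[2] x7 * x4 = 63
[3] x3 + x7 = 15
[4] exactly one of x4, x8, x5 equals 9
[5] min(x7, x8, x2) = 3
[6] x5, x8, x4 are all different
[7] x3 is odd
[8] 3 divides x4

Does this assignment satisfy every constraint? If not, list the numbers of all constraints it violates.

No — constraint 7 is not satisfied.

[1] x3 = 8 = 8 (first disjunct) — satisfied.
[2] x7 * x4 = 7 * 9 = 63 — satisfied.
[3] x3 + x7 = 8 + 7 = 15 — satisfied.
[4] x4=9, x8=3, x5=16; 1 of them equals 9 — satisfied.
[5] min(7, 3, 13) = 3 — satisfied.
[6] values 16, 3, 9 are pairwise distinct — satisfied.
[7] x3 = 8 is even — violated.
[8] 9 / 3 = 3, so 3 divides 9 — satisfied.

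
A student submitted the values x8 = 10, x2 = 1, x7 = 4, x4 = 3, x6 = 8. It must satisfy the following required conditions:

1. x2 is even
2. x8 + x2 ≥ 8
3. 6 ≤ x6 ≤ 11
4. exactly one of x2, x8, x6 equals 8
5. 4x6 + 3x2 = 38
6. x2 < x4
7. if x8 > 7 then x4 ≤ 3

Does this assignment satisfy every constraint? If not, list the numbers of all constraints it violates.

Constraints 1 and 5 do not hold.

1. x2 = 1 is odd — does not hold.
2. x8 + x2 = 10 + 1 = 11; 11 ≥ 8 — holds.
3. x6 = 8 lies in [6, 11] — holds.
4. x2=1, x8=10, x6=8; 1 of them equals 8 — holds.
5. 4x6 + 3x2 = 4(8) + 3(1) = 35, not 38 — does not hold.
6. x2 = 1, x4 = 3; 1 < 3 — holds.
7. x8 = 10 > 7, so we need x4 ≤ 3; x4 = 3 ≤ 3 — holds.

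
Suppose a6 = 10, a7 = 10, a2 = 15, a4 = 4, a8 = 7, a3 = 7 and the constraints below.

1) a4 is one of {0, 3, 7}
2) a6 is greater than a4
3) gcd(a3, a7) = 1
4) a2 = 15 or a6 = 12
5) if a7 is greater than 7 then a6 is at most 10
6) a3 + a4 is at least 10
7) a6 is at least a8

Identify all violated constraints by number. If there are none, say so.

1) a4 = 4 is not in {0, 3, 7}  ✘
2) a6 = 10, a4 = 4; 10 > 4  ✔
3) gcd(7, 10) = 1  ✔
4) a2 = 15 = 15 (first disjunct)  ✔
5) a7 = 10 > 7, so we need a6 ≤ 10; a6 = 10 ≤ 10  ✔
6) a3 + a4 = 7 + 4 = 11; 11 ≥ 10  ✔
7) a6 = 10, a8 = 7; 10 ≥ 7  ✔

Violated: 1.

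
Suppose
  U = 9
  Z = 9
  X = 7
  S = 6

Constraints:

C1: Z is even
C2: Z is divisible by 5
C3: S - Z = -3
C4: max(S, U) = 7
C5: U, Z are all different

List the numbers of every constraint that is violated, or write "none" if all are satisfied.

C1: Z = 9 is odd  ✘
C2: 9 = 5*1 + 4, so 5 does not divide 9  ✘
C3: S - Z = 6 - 9 = -3  ✔
C4: max(6, 9) = 9, not 7  ✘
C5: U = Z = 9, not all different  ✘

No — constraints 1, 2, 4, and 5 are not satisfied.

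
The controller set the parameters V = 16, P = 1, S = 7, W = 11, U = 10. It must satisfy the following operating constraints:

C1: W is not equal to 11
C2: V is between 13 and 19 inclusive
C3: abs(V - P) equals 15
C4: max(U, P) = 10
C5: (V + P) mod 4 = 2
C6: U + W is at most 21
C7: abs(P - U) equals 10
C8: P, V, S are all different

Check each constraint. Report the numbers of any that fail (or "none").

Violated: 1, 5, and 7.

C1: W = 11, but 11 is required to differ — fails.
C2: V = 16 lies in [13, 19] — holds.
C3: abs(16 - 1) = 15 — holds.
C4: max(10, 1) = 10 — holds.
C5: V + P = 17; 17 mod 4 = 1, not 2 — fails.
C6: U + W = 10 + 11 = 21; 21 ≤ 21 — holds.
C7: abs(1 - 10) = 9, not 10 — fails.
C8: values 1, 16, 7 are pairwise distinct — holds.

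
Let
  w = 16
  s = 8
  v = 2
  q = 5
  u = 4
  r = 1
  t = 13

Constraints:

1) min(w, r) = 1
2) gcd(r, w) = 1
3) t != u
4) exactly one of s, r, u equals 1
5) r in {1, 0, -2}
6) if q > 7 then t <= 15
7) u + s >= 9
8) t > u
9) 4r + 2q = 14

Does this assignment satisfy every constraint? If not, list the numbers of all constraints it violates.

The assignment satisfies every constraint.

1) min(16, 1) = 1 — holds.
2) gcd(1, 16) = 1 — holds.
3) t = 13, u = 4; distinct — holds.
4) s=8, r=1, u=4; 1 of them equals 1 — holds.
5) r = 1 is in {1, 0, -2} — holds.
6) q = 5, not > 7; antecedent false, conditional vacuously true — holds.
7) u + s = 4 + 8 = 12; 12 ≥ 9 — holds.
8) t = 13, u = 4; 13 > 4 — holds.
9) 4r + 2q = 4(1) + 2(5) = 14 — holds.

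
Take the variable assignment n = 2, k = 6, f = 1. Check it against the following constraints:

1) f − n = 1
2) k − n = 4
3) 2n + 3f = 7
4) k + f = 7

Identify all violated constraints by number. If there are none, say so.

1) f − n = 1 − 2 = -1, not 1  no
2) k − n = 6 − 2 = 4  yes
3) 2n + 3f = 2(2) + 3(1) = 7  yes
4) k + f = 6 + 1 = 7  yes

Violated: 1.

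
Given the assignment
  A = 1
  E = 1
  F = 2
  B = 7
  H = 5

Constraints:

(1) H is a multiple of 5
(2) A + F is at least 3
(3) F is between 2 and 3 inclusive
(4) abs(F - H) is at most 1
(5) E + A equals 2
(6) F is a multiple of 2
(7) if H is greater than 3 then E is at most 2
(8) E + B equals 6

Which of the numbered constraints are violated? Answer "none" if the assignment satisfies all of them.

Constraints 4 and 8 are violated.

(1) 5 / 5 = 1, so 5 divides 5  true
(2) A + F = 1 + 2 = 3; 3 ≥ 3  true
(3) F = 2 lies in [2, 3]  true
(4) abs(2 - 5) = 3; 3 > 1, exceeds bound 1  false
(5) E + A = 1 + 1 = 2  true
(6) 2 / 2 = 1, so 2 divides 2  true
(7) H = 5 > 3, so we need E ≤ 2; E = 1 ≤ 2  true
(8) E + B = 1 + 7 = 8, not 6  false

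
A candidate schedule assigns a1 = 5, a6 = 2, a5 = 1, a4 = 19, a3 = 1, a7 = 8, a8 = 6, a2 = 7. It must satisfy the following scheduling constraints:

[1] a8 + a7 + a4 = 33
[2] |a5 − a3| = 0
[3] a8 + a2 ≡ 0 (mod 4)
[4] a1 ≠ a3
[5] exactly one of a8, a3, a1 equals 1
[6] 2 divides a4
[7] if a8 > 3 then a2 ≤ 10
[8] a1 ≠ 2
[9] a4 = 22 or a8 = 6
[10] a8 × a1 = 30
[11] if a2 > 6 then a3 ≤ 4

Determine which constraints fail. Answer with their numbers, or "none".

Constraints 3 and 6 do not hold.

[1] a8 + a7 + a4 = 6 + 8 + 19 = 33  holds
[2] |1 − 1| = 0  holds
[3] a8 + a2 = 13; 13 mod 4 = 1, not 0  fails
[4] a1 = 5, a3 = 1; distinct  holds
[5] a8=6, a3=1, a1=5; 1 of them equals 1  holds
[6] 19 = 2×9 + 1, so 2 does not divide 19  fails
[7] a8 = 6 > 3, so we need a2 ≤ 10; a2 = 7 ≤ 10  holds
[8] a1 = 5, and 5 ≠ 2  holds
[9] a4 = 19 ≠ 22, but a8 = 6 = 6 (second disjunct)  holds
[10] a8 × a1 = 6 × 5 = 30  holds
[11] a2 = 7 > 6, so we need a3 ≤ 4; a3 = 1 ≤ 4  holds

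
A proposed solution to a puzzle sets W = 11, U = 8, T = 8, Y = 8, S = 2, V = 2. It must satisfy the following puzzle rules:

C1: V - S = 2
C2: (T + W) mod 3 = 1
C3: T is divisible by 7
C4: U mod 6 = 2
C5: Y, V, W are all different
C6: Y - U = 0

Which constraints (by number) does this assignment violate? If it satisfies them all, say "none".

C1: V - S = 2 - 2 = 0, not 2 — fails.
C2: T + W = 19; 19 mod 3 = 1 — holds.
C3: 8 = 7*1 + 1, so 7 does not divide 8 — fails.
C4: 8 mod 6 = 2 — holds.
C5: values 8, 2, 11 are pairwise distinct — holds.
C6: Y - U = 8 - 8 = 0 — holds.

Violated: 1 and 3.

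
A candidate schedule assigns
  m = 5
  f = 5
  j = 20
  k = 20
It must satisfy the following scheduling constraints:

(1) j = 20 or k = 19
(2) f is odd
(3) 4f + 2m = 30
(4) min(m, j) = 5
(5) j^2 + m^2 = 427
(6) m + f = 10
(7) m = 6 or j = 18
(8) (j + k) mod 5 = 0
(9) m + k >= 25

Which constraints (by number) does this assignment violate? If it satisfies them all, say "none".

Constraints 5 and 7 do not hold.

(1) j = 20 = 20 (first disjunct) — holds.
(2) f = 5 is odd — holds.
(3) 4f + 2m = 4(5) + 2(5) = 30 — holds.
(4) min(5, 20) = 5 — holds.
(5) j^2 + m^2 = 20^2 + 5^2 = 400 + 25 = 425, not 427 — fails.
(6) m + f = 5 + 5 = 10 — holds.
(7) m = 5 ≠ 6 and j = 20 ≠ 18; both disjuncts false — fails.
(8) j + k = 40; 40 mod 5 = 0 — holds.
(9) m + k = 5 + 20 = 25; 25 ≥ 25 — holds.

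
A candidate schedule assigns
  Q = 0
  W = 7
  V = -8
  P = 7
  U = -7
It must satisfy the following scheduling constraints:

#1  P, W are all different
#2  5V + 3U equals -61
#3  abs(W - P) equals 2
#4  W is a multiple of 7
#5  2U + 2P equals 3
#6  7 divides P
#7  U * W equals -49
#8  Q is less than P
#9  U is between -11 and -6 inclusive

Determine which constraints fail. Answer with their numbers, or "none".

The assignment fails constraints 1, 3, and 5.

#1 P = W = 7, not all different — does not hold.
#2 5V + 3U = 5(-8) + 3(-7) = -61 — holds.
#3 abs(7 - 7) = 0, not 2 — does not hold.
#4 7 / 7 = 1, so 7 divides 7 — holds.
#5 2U + 2P = 2(-7) + 2(7) = 0, not 3 — does not hold.
#6 7 / 7 = 1, so 7 divides 7 — holds.
#7 U * W = -7 * 7 = -49 — holds.
#8 Q = 0, P = 7; 0 < 7 — holds.
#9 U = -7 lies in [-11, -6] — holds.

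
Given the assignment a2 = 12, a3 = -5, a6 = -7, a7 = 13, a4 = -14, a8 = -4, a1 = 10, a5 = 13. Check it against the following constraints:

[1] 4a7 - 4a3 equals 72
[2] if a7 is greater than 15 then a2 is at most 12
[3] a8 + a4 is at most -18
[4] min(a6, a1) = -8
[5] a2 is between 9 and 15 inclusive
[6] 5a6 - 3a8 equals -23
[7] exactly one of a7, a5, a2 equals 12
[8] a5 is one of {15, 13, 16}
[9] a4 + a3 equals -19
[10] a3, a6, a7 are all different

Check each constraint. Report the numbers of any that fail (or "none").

[1] 4a7 - 4a3 = 4(13) - 4(-5) = 72  OK
[2] a7 = 13, not > 15; antecedent false, conditional vacuously true  OK
[3] a8 + a4 = -4 + (-14) = -18; -18 ≤ -18  OK
[4] min(-7, 10) = -7, not -8  FAIL
[5] a2 = 12 lies in [9, 15]  OK
[6] 5a6 - 3a8 = 5(-7) - 3(-4) = -23  OK
[7] a7=13, a5=13, a2=12; 1 of them equals 12  OK
[8] a5 = 13 is in {15, 13, 16}  OK
[9] a4 + a3 = -14 + (-5) = -19  OK
[10] values -5, -7, 13 are pairwise distinct  OK

No — constraint 4 is not satisfied.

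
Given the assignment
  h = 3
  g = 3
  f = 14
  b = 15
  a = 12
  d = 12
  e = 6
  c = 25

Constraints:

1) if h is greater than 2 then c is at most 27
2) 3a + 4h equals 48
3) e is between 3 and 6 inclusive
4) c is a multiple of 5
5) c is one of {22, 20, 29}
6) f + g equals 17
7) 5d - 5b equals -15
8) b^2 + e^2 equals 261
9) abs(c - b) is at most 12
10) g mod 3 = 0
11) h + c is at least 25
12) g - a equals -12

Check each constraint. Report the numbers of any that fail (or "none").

Constraints 5 and 12 do not hold.

1) h = 3 > 2, so we need c ≤ 27; c = 25 ≤ 27 — holds.
2) 3a + 4h = 3(12) + 4(3) = 48 — holds.
3) e = 6 lies in [3, 6] — holds.
4) 25 / 5 = 5, so 5 divides 25 — holds.
5) c = 25 is not in {22, 20, 29} — does not hold.
6) f + g = 14 + 3 = 17 — holds.
7) 5d - 5b = 5(12) - 5(15) = -15 — holds.
8) b^2 + e^2 = 15^2 + 6^2 = 225 + 36 = 261 — holds.
9) abs(25 - 15) = 10; 10 ≤ 12 — holds.
10) 3 mod 3 = 0 — holds.
11) h + c = 3 + 25 = 28; 28 ≥ 25 — holds.
12) g - a = 3 - 12 = -9, not -12 — does not hold.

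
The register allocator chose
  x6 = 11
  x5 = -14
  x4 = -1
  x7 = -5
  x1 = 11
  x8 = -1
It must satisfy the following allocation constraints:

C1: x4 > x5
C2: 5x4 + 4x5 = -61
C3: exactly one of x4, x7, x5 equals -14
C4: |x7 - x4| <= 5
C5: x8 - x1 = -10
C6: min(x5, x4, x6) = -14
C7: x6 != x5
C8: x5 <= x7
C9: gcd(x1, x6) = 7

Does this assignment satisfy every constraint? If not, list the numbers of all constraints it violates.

The assignment fails constraints 5 and 9.

C1: x4 = -1, x5 = -14; -1 > -14  yes
C2: 5x4 + 4x5 = 5(-1) + 4(-14) = -61  yes
C3: x4=-1, x7=-5, x5=-14; 1 of them equals -14  yes
C4: |-5 - (-1)| = 4; 4 ≤ 5  yes
C5: x8 - x1 = -1 - 11 = -12, not -10  no
C6: min(-14, -1, 11) = -14  yes
C7: x6 = 11, x5 = -14; distinct  yes
C8: x5 = -14, x7 = -5; -14 ≤ -5  yes
C9: gcd(11, 11) = 11, not 7  no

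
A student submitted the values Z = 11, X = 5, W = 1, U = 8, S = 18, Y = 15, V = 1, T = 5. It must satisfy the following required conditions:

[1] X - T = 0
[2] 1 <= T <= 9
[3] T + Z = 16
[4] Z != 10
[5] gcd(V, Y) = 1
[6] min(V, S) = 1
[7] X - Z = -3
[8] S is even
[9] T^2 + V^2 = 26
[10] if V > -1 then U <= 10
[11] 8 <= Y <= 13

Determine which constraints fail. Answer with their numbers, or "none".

[1] X - T = 5 - 5 = 0  true
[2] T = 5 lies in [1, 9]  true
[3] T + Z = 5 + 11 = 16  true
[4] Z = 11, and 11 ≠ 10  true
[5] gcd(1, 15) = 1  true
[6] min(1, 18) = 1  true
[7] X - Z = 5 - 11 = -6, not -3  false
[8] S = 18 is even  true
[9] T^2 + V^2 = 5^2 + 1^2 = 25 + 1 = 26  true
[10] V = 1 > -1, so we need U ≤ 10; U = 8 ≤ 10  true
[11] Y = 15 is outside [8, 13]  false

Constraints 7, 11 do not hold.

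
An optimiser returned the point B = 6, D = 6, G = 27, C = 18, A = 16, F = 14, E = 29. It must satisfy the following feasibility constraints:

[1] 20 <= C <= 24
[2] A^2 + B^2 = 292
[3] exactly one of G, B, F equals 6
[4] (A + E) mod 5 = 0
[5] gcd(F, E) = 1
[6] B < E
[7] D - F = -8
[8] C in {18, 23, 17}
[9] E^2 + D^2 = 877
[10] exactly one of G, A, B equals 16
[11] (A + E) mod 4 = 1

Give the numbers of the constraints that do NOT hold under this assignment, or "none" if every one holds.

No — constraint 1 is not satisfied.

[1] C = 18 is outside [20, 24]  false
[2] A^2 + B^2 = 16^2 + 6^2 = 256 + 36 = 292  true
[3] G=27, B=6, F=14; 1 of them equals 6  true
[4] A + E = 45; 45 mod 5 = 0  true
[5] gcd(14, 29) = 1  true
[6] B = 6, E = 29; 6 < 29  true
[7] D - F = 6 - 14 = -8  true
[8] C = 18 is in {18, 23, 17}  true
[9] E^2 + D^2 = 29^2 + 6^2 = 841 + 36 = 877  true
[10] G=27, A=16, B=6; 1 of them equals 16  true
[11] A + E = 45; 45 mod 4 = 1  true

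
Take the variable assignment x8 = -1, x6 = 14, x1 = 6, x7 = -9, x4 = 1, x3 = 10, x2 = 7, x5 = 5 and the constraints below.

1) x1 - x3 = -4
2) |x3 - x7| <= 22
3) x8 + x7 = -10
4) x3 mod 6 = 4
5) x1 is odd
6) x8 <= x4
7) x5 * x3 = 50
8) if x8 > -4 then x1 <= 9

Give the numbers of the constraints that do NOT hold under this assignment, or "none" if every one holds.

1) x1 - x3 = 6 - 10 = -4 — satisfied.
2) |10 - (-9)| = 19; 19 ≤ 22 — satisfied.
3) x8 + x7 = -1 + (-9) = -10 — satisfied.
4) 10 mod 6 = 4 — satisfied.
5) x1 = 6 is even — violated.
6) x8 = -1, x4 = 1; -1 ≤ 1 — satisfied.
7) x5 * x3 = 5 * 10 = 50 — satisfied.
8) x8 = -1 > -4, so we need x1 ≤ 9; x1 = 6 ≤ 9 — satisfied.

Constraint 5 is violated.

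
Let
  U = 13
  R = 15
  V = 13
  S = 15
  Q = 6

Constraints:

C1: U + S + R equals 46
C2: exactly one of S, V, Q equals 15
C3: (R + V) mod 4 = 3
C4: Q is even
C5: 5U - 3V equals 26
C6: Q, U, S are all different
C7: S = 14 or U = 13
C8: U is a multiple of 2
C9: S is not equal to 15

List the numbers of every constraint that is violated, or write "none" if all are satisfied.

Violated: 1, 3, 8, and 9.

C1: U + S + R = 13 + 15 + 15 = 43, not 46 — fails.
C2: S=15, V=13, Q=6; 1 of them equals 15 — holds.
C3: R + V = 28; 28 mod 4 = 0, not 3 — fails.
C4: Q = 6 is even — holds.
C5: 5U - 3V = 5(13) - 3(13) = 26 — holds.
C6: values 6, 13, 15 are pairwise distinct — holds.
C7: S = 15 ≠ 14, but U = 13 = 13 (second disjunct) — holds.
C8: 13 = 2*6 + 1, so 2 does not divide 13 — fails.
C9: S = 15, but 15 is required to differ — fails.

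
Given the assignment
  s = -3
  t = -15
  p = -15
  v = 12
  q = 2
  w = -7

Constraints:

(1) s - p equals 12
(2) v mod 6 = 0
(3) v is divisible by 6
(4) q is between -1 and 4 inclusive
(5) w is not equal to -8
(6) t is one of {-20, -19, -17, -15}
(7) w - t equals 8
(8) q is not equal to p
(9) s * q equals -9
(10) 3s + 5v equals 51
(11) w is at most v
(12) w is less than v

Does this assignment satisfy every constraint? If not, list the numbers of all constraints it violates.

(1) s - p = -3 - (-15) = 12 — holds.
(2) 12 mod 6 = 0 — holds.
(3) 12 / 6 = 2, so 6 divides 12 — holds.
(4) q = 2 lies in [-1, 4] — holds.
(5) w = -7, and -7 ≠ -8 — holds.
(6) t = -15 is in {-20, -19, -17, -15} — holds.
(7) w - t = -7 - (-15) = 8 — holds.
(8) q = 2, p = -15; distinct — holds.
(9) s * q = -3 * 2 = -6, not -9 — does not hold.
(10) 3s + 5v = 3(-3) + 5(12) = 51 — holds.
(11) w = -7, v = 12; -7 ≤ 12 — holds.
(12) w = -7, v = 12; -7 < 12 — holds.

Constraint 9 is violated.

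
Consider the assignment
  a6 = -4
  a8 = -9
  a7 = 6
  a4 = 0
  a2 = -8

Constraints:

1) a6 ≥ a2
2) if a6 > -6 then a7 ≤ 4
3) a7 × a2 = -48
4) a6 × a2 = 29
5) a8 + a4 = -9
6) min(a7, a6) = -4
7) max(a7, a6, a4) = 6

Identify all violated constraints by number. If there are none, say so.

The assignment fails constraints 2 and 4.

1) a6 = -4, a2 = -8; -4 ≥ -8 — OK.
2) a6 = -4 > -6, so we need a7 ≤ 4; but a7 = 6 > 4 — violated.
3) a7 × a2 = 6 × (-8) = -48 — OK.
4) a6 × a2 = -4 × (-8) = 32, not 29 — violated.
5) a8 + a4 = -9 + 0 = -9 — OK.
6) min(6, -4) = -4 — OK.
7) max(6, -4, 0) = 6 — OK.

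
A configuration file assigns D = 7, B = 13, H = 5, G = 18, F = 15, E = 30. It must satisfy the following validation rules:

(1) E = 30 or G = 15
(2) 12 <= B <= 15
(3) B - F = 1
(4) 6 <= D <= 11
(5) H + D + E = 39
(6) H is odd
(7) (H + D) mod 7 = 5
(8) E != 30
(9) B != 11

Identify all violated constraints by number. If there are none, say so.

Violated: 3, 5, and 8.

(1) E = 30 = 30 (first disjunct) — satisfied.
(2) B = 13 lies in [12, 15] — satisfied.
(3) B - F = 13 - 15 = -2, not 1 — violated.
(4) D = 7 lies in [6, 11] — satisfied.
(5) H + D + E = 5 + 7 + 30 = 42, not 39 — violated.
(6) H = 5 is odd — satisfied.
(7) H + D = 12; 12 mod 7 = 5 — satisfied.
(8) E = 30, but 30 is required to differ — violated.
(9) B = 13, and 13 ≠ 11 — satisfied.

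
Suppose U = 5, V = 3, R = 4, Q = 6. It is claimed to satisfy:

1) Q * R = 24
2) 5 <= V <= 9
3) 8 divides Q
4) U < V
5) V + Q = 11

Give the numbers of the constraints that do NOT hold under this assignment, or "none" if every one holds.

1) Q * R = 6 * 4 = 24  OK
2) V = 3 is outside [5, 9]  FAIL
3) 6 = 8*0 + 6, so 8 does not divide 6  FAIL
4) U = 5, V = 3; 5 ≥ 3 (want <)  FAIL
5) V + Q = 3 + 6 = 9, not 11  FAIL

Violated: 2, 3, 4, and 5.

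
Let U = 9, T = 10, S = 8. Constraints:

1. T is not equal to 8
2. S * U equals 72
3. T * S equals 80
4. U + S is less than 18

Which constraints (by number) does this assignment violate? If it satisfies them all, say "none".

1. T = 10, and 10 ≠ 8  ✔
2. S * U = 8 * 9 = 72  ✔
3. T * S = 10 * 8 = 80  ✔
4. U + S = 9 + 8 = 17; 17 < 18  ✔

No violations.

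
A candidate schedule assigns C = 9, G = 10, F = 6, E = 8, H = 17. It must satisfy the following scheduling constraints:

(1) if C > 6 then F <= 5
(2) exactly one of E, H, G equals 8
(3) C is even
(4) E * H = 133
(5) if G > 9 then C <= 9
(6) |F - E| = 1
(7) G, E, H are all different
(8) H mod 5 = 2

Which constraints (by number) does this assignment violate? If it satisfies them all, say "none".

Constraints 1, 3, 4, 6 are violated.

(1) C = 9 > 6, so we need F ≤ 5; but F = 6 > 5 — does not hold.
(2) E=8, H=17, G=10; 1 of them equals 8 — holds.
(3) C = 9 is odd — does not hold.
(4) E * H = 8 * 17 = 136, not 133 — does not hold.
(5) G = 10 > 9, so we need C ≤ 9; C = 9 ≤ 9 — holds.
(6) |6 - 8| = 2, not 1 — does not hold.
(7) values 10, 8, 17 are pairwise distinct — holds.
(8) 17 mod 5 = 2 — holds.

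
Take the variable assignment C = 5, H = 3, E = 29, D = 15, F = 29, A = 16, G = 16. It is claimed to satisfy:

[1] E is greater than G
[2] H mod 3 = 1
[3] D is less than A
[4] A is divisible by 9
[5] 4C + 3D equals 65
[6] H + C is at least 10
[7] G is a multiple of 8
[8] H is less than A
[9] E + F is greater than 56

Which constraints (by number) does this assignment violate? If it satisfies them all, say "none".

Constraints 2, 4, 6 are violated.

[1] E = 29, G = 16; 29 > 16 — OK.
[2] 3 mod 3 = 0, not 1 — violated.
[3] D = 15, A = 16; 15 < 16 — OK.
[4] 16 = 9*1 + 7, so 9 does not divide 16 — violated.
[5] 4C + 3D = 4(5) + 3(15) = 65 — OK.
[6] H + C = 3 + 5 = 8; 8 < 10, bound 10 not met — violated.
[7] 16 / 8 = 2, so 8 divides 16 — OK.
[8] H = 3, A = 16; 3 < 16 — OK.
[9] E + F = 29 + 29 = 58; 58 > 56 — OK.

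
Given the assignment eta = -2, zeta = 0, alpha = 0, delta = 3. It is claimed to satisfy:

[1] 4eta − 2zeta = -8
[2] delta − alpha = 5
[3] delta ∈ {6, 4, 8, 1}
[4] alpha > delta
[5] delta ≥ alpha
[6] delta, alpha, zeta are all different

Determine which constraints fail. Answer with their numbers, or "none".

The assignment fails constraints 2, 3, 4, and 6.

[1] 4eta − 2zeta = 4(-2) − 2(0) = -8 — OK.
[2] delta − alpha = 3 − 0 = 3, not 5 — violated.
[3] delta = 3 is not in {6, 4, 8, 1} — violated.
[4] alpha = 0, delta = 3; 0 ≤ 3 (want >) — violated.
[5] delta = 3, alpha = 0; 3 ≥ 0 — OK.
[6] alpha = zeta = 0, not all different — violated.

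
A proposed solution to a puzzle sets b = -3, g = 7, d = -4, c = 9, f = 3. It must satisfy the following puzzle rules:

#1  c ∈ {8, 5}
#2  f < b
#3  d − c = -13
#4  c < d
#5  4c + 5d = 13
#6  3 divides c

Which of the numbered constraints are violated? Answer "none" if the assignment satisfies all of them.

Violated: 1, 2, 4, 5.

#1 c = 9 is not in {8, 5} — fails.
#2 f = 3, b = -3; 3 ≥ -3 (want <) — fails.
#3 d − c = -4 − 9 = -13 — holds.
#4 c = 9, d = -4; 9 ≥ -4 (want <) — fails.
#5 4c + 5d = 4(9) + 5(-4) = 16, not 13 — fails.
#6 9 / 3 = 3, so 3 divides 9 — holds.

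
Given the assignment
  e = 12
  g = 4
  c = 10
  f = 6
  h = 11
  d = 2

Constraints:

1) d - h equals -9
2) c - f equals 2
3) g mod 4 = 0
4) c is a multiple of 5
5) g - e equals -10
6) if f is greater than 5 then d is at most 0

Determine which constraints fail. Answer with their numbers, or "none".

1) d - h = 2 - 11 = -9 — OK.
2) c - f = 10 - 6 = 4, not 2 — violated.
3) 4 mod 4 = 0 — OK.
4) 10 / 5 = 2, so 5 divides 10 — OK.
5) g - e = 4 - 12 = -8, not -10 — violated.
6) f = 6 > 5, so we need d ≤ 0; but d = 2 > 0 — violated.

Constraints 2, 5, 6 are violated.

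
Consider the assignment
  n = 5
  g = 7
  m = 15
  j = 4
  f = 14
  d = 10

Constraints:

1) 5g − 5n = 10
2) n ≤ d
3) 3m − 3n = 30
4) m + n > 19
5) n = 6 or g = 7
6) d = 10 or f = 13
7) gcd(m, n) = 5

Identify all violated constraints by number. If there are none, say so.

None — every constraint holds.

1) 5g − 5n = 5(7) − 5(5) = 10  ✓
2) n = 5, d = 10; 5 ≤ 10  ✓
3) 3m − 3n = 3(15) − 3(5) = 30  ✓
4) m + n = 15 + 5 = 20; 20 > 19  ✓
5) n = 5 ≠ 6, but g = 7 = 7 (second disjunct)  ✓
6) d = 10 = 10 (first disjunct)  ✓
7) gcd(15, 5) = 5  ✓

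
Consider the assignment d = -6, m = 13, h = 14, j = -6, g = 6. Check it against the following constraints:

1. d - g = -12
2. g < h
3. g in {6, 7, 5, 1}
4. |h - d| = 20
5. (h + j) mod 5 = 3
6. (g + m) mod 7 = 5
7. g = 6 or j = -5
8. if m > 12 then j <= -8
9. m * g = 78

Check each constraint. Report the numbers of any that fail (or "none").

1. d - g = -6 - 6 = -12  holds
2. g = 6, h = 14; 6 < 14  holds
3. g = 6 is in {6, 7, 5, 1}  holds
4. |14 - (-6)| = 20  holds
5. h + j = 8; 8 mod 5 = 3  holds
6. g + m = 19; 19 mod 7 = 5  holds
7. g = 6 = 6 (first disjunct)  holds
8. m = 13 > 12, so we need j ≤ -8; but j = -6 > -8  fails
9. m * g = 13 * 6 = 78  holds

No — constraint 8 is not satisfied.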